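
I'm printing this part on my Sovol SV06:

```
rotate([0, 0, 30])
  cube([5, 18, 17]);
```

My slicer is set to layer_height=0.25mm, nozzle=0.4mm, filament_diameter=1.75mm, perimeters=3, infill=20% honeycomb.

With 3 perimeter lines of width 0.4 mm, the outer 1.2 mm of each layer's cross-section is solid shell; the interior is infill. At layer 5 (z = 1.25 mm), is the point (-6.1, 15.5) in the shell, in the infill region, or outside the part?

infill

At z = 1.25 mm: the cube (footprint 5×18) is included at this height; (whole slice rotated 30° about Z — lengths, areas and connectivity unchanged). Overall, the cross-section is a single solid region. Undo the 30° rotation: the query point maps to (2.467, 16.473) in the un-rotated model frame. The nearest boundary edge runs (5.00, 18.00)→(0.00, 18.00); distance from the point to it = 1.53 mm. The point is inside the cross-section and 1.53 mm from the nearest boundary — more than the 1.2 mm shell width (3 × 0.4), so it's in the infill interior.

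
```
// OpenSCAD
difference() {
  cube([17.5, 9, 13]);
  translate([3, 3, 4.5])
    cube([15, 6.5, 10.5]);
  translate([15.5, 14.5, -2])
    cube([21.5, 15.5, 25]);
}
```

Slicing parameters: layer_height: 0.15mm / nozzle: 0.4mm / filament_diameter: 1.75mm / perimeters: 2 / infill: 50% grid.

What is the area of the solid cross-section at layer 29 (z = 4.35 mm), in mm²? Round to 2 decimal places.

At z = 4.35 mm: the cube is present — its section is the full 17.5×9 rectangle (area 157.50 mm²); the cube at (3, 3) is absent (z outside [4.5, 15]); the cube at (15.5, 14.5) is present — its section is the full 21.5×15.5 rectangle (area 333.25 mm²); Subtracting the remaining from the first: starting from the 17.5×9 cube (157.50 mm²), the 21.5×15.5 cube at (15.5, 14.5) misses the remaining region (no effect) — area = 157.50 mm². Overall, the cross-section is a single solid region. Net area = 157.50 mm².

157.50 mm²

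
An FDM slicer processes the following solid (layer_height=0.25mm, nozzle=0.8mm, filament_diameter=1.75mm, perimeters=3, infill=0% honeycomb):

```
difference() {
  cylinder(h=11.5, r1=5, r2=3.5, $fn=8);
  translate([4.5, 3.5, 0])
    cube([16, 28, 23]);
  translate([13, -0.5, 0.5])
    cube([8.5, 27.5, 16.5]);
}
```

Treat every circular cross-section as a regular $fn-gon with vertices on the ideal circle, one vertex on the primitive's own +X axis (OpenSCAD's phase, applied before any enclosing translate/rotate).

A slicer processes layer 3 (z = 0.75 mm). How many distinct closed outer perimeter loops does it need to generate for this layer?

1

At z = 0.75 mm: the cone (r1=5→r2=3.5) has section circumradius 4.902 here — a regular 8-gon; the cube at (4.5, 3.5) (footprint 16×28) is included at this height; the cube at (13, -0.5) is present — its section is the full 8.5×27.5 rectangle; Subtracting the remaining from the first: starting from the cone, the 16×28 cube at (4.5, 3.5) misses the remaining region (no effect); the 8.5×27.5 cube at (13, -0.5) misses the remaining region (no effect) — 1 connected region. The result has 1 disconnected region.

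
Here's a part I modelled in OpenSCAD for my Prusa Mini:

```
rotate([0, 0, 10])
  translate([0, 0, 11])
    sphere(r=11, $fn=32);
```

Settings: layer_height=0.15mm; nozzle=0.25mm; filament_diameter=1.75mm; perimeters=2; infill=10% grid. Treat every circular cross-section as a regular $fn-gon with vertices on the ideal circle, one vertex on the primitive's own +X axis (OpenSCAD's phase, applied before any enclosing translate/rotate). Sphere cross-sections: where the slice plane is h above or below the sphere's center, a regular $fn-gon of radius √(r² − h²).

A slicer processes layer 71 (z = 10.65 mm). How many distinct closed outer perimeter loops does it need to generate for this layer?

At z = 10.65 mm: the r=11 sphere contributes a regular 32-gon of circumradius √(11²−0.35²) = 10.994; (rotated 10° about Z; rotation is an isometry so areas/perimeters/island counts are preserved). The result has 1 disconnected region.

1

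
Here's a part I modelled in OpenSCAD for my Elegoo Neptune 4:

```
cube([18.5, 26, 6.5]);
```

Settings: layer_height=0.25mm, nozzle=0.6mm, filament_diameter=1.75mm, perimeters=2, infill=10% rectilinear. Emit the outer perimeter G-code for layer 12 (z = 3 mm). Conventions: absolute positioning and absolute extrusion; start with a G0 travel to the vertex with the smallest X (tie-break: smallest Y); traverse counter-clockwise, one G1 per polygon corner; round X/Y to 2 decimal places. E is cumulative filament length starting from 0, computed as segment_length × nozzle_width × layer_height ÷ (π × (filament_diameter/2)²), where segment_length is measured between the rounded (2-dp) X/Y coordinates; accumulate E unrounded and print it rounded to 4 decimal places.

At z = 3 mm: the cube (footprint 18.5×26) is included at this height. The outline is a single polygon with 4 vertices. Extrusion per mm of travel: 0.6 × 0.25 / (π × 0.875²) = 0.062363. Accumulating E over each segment gives final E = 5.5503.

G0 X0.00 Y0.00 Z3.00
G1 X18.50 Y0.00 E1.1537
G1 X18.50 Y26.00 E2.7751
G1 X0.00 Y26.00 E3.9289
G1 X0.00 Y0.00 E5.5503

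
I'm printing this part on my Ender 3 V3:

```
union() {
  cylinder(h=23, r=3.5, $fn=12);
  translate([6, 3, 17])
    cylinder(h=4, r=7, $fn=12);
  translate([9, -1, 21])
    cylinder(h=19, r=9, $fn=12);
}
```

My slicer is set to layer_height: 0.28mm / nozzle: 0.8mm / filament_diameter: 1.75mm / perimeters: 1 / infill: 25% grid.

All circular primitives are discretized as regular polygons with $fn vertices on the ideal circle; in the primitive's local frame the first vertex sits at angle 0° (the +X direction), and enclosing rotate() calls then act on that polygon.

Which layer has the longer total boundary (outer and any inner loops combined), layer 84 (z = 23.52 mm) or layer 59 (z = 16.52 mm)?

Layer 84 (z = 23.52): the cylinder is not intersected at this z (z outside [0, 23]); the cylinder at (6, 3) does not reach this height (z outside [17, 21]); the r=9 cylinder at (9, -1) gives a regular 12-gon of circumradius 9 (constant along its height) (perimeter = 2·12·9.000·sin(180°/12) = 55.90 mm); Combining (union): only the r=9 cylinder at (9, -1) is present, so the union is just that shape — boundary = 55.90 mm. So its perimeter = 55.90 mm. Layer 59 (z = 16.52): the r=3.5 cylinder contributes a regular 12-gon of circumradius 3.5 (perimeter = 2·12·3.500·sin(180°/12) = 21.74 mm); the cylinder at (6, 3) is absent (z outside [17, 21]); the cylinder at (9, -1) is not intersected at this z (z outside [21, 40]); Combining (union): only the r=3.5 cylinder is present, so the union is just that shape — boundary = 21.74 mm. So its perimeter = 21.74 mm. Layer 84 is larger (55.90 vs 21.74 mm).

layer 84 (z = 23.52 mm)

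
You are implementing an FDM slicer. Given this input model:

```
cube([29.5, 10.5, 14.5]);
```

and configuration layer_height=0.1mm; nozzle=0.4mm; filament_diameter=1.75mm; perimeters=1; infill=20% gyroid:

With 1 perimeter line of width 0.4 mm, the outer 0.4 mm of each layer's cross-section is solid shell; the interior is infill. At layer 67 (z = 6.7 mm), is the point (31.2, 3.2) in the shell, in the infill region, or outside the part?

outside

At z = 6.7 mm: the cube (footprint 29.5×10.5) is included at this height. Overall, the cross-section is a single solid region. The nearest boundary edge runs (29.50, 0.00)→(29.50, 10.50); distance from the point to it = 1.70 mm. The point is not inside any of the regions above, so it lies outside the cross-section (1.70 mm from the nearest boundary).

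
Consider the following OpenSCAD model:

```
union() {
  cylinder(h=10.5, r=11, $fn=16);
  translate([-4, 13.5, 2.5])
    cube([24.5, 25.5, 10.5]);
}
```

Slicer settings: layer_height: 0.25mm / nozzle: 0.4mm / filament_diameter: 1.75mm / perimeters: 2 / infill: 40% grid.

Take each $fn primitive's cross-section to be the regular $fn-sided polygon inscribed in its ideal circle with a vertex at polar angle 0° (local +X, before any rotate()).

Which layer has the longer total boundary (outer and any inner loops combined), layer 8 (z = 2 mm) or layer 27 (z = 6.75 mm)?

Layer 8 (z = 2): the r=11 cylinder gives a regular 16-gon of circumradius 11 (constant along its height) (perimeter = 2·16·11.000·sin(180°/16) = 68.67 mm); the cube at (-4, 13.5) is absent (z outside [2.5, 13]); Taking the union: only the r=11 cylinder is present, so the union is just that shape — boundary = 68.67 mm. So its perimeter = 68.67 mm. Layer 27 (z = 6.75): the cylinder: section is a regular 16-gon, circumradius r=11 (perimeter = 2·16·11.000·sin(180°/16) = 68.67 mm); the 24.5×25.5 cube at (-4, 13.5) contributes its full rectangle (perimeter 100.00 mm); Taking the union: the 2 present regions are separate (no shared area or edge), so areas and boundary lengths simply add and each stays a separate island — boundary = 168.67 mm. So its perimeter = 168.67 mm. Layer 27 is larger (168.67 vs 68.67 mm).

layer 27 (z = 6.75 mm)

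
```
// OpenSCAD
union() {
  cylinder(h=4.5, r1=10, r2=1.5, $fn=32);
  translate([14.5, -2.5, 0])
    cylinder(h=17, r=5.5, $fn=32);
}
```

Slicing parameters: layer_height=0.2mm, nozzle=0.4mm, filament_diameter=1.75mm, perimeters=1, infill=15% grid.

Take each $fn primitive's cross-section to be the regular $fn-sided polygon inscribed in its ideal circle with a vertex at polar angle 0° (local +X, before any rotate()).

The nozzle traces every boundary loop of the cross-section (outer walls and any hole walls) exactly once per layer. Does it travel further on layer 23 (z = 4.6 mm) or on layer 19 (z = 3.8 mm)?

Layer 23 (z = 4.6): the cone does not reach this height (z outside [0, 4.5]); the r=5.5 cylinder at (14.5, -2.5) contributes a regular 32-gon of circumradius 5.5 (perimeter = 2·32·5.500·sin(180°/32) = 34.50 mm); Merging all regions: only the r=5.5 cylinder at (14.5, -2.5) is present, so the union is just that shape — boundary = 34.50 mm. So its perimeter = 34.50 mm. Layer 19 (z = 3.8): the cone (r1=10→r2=1.5) has section circumradius 2.822 here — a regular 32-gon (perimeter = 2·32·2.822·sin(180°/32) = 17.70 mm); the r=5.5 cylinder at (14.5, -2.5) contributes a regular 32-gon of circumradius 5.5 (perimeter = 2·32·5.500·sin(180°/32) = 34.50 mm); Combining (union): the 2 present regions are separate (no shared area or edge), so areas and boundary lengths simply add and each stays a separate island — boundary = 52.21 mm. So its perimeter = 52.21 mm. Layer 19 is larger (52.21 vs 34.50 mm).

layer 19 (z = 3.8 mm)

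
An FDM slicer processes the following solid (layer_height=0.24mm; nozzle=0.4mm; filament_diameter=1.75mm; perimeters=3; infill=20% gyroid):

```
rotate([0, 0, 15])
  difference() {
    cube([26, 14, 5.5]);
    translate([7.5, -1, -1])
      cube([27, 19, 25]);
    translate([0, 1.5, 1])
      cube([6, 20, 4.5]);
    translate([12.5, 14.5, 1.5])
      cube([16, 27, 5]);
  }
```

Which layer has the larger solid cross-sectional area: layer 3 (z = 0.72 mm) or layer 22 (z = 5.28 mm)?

Layer 3 (z = 0.72): the cube (footprint 26×14) is included at this height (area 364.00 mm²); the 27×19 cube at (7.5, -1) contributes its full rectangle (area 513.00 mm²); the cube at (0, 1.5) is not intersected at this z (z outside [1, 5.5]); the cube at (12.5, 14.5) is not intersected at this z (z outside [1.5, 6.5]); Subtracting the remaining from the first: starting from the 26×14 cube (364.00 mm²), the 27×19 cube at (7.5, -1) partially overlaps it — only the 259.00 mm² overlap (of its 513.00 mm²) is removed, clipping the outline — area = 105.00 mm²; (rotated 15° about Z; rotation is an isometry so areas/perimeters/island counts are preserved). So its area = 105.00 mm². Layer 22 (z = 5.28): the 26×14 cube contributes its full rectangle (area 364.00 mm²); the 27×19 cube at (7.5, -1) contributes its full rectangle (area 513.00 mm²); the cube at (0, 1.5) (footprint 6×20) is included at this height (area 120.00 mm²); the 16×27 cube at (12.5, 14.5) contributes its full rectangle (area 432.00 mm²); Taking the first minus the rest: starting from the 26×14 cube (364.00 mm²), the 27×19 cube at (7.5, -1) partially overlaps it — only the 259.00 mm² overlap (of its 513.00 mm²) is removed, clipping the outline; the 6×20 cube at (0, 1.5) partially overlaps it — only the 75.00 mm² overlap (of its 120.00 mm²) is removed, clipping the outline; the 16×27 cube at (12.5, 14.5) misses the remaining region (no effect) — area = 30.00 mm²; (rotated 15° about Z; rotation is an isometry so areas/perimeters/island counts are preserved). So its area = 30.00 mm². Layer 3 is larger (105.00 vs 30.00 mm²).

layer 3 (z = 0.72 mm)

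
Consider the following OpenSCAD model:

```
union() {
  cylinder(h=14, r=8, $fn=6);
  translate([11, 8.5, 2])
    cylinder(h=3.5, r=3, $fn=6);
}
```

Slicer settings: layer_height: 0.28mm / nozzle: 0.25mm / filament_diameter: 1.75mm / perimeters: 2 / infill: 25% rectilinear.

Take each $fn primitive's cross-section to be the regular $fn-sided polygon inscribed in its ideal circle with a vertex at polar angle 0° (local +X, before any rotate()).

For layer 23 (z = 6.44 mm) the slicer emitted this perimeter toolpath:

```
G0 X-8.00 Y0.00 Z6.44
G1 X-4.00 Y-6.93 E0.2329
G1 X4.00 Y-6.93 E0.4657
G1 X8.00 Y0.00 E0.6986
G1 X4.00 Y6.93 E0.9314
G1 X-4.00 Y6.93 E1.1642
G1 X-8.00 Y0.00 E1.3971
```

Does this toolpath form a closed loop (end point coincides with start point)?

Start point (G0): (-8.00, 0.00). End point (last G1): the path returns to the start — closed.

yes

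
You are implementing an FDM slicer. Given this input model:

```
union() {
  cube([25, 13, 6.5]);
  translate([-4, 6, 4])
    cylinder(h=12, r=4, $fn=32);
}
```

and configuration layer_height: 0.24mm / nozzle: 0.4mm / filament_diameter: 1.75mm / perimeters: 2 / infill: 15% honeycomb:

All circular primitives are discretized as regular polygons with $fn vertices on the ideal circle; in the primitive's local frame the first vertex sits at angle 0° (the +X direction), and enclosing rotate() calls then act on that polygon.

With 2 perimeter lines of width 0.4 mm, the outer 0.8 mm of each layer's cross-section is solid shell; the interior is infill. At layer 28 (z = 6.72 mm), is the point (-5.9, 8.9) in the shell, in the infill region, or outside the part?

At z = 6.72 mm: the cube does not reach this height (z outside [0, 6.5]); the r=4 cylinder at (-4, 6) gives a regular 32-gon of circumradius 4 (constant along its height); Taking the union: only the r=4 cylinder at (-4, 6) is present, so the union is just that shape — 1 connected region. Overall, the cross-section is a single solid region. The nearest boundary edge runs (-5.53, 9.70)→(-6.22, 9.33); distance from the point to it = 0.53 mm. The point is inside the cross-section, 0.53 mm from the nearest boundary — within the 0.8 mm shell band (2 × 0.4).

shell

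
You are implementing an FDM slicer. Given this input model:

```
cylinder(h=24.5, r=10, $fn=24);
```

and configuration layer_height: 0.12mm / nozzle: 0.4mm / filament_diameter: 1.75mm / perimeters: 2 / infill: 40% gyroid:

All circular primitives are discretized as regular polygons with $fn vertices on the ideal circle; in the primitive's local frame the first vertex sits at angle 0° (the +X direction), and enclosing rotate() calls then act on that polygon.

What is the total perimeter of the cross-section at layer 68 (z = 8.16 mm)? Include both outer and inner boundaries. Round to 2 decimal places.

62.65 mm

At z = 8.16 mm: the cylinder: section is a regular 24-gon, circumradius r=10 (perimeter = 2·24·10.000·sin(180°/24) = 62.65 mm). Overall, the cross-section is a single solid region. Total boundary length (outer) = 62.65 mm.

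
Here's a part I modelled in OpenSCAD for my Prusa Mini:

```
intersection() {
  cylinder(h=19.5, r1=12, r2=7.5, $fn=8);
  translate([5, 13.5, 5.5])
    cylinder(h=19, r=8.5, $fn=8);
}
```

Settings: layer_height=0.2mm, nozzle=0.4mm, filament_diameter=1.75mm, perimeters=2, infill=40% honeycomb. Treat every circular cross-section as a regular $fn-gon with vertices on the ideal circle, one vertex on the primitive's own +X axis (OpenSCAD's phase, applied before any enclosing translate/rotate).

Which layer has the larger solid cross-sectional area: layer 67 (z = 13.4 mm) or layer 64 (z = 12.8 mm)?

layer 64 (z = 12.8 mm)

Layer 67 (z = 13.4): the cone (r1=12→r2=7.5) has section circumradius 8.908 here — a regular 8-gon (area = (8/2)·8.908²·sin(360°/8) = 224.43 mm²); the r=8.5 cylinder at (5, 13.5) gives a regular 8-gon of circumradius 8.5 (constant along its height) (area = (8/2)·8.500²·sin(360°/8) = 204.35 mm²); After intersecting: the r=8.5 cylinder at (5, 13.5) partially overlaps the cone; clipping to the common part keeps 12.58 mm² — area = 12.58 mm². So its area = 12.58 mm². Layer 64 (z = 12.8): the cone contributes a regular 8-gon of circumradius 9.046 (interpolated between r1=12 and r2=7.5 at t=0.656) (area = (8/2)·9.046²·sin(360°/8) = 231.46 mm²); the r=8.5 cylinder at (5, 13.5) contributes a regular 8-gon of circumradius 8.5 (area = (8/2)·8.500²·sin(360°/8) = 204.35 mm²); Taking the intersection: the r=8.5 cylinder at (5, 13.5) partially overlaps the cone; clipping to the common part keeps 13.75 mm² — area = 13.75 mm². So its area = 13.75 mm². Layer 64 is larger (13.75 vs 12.58 mm²).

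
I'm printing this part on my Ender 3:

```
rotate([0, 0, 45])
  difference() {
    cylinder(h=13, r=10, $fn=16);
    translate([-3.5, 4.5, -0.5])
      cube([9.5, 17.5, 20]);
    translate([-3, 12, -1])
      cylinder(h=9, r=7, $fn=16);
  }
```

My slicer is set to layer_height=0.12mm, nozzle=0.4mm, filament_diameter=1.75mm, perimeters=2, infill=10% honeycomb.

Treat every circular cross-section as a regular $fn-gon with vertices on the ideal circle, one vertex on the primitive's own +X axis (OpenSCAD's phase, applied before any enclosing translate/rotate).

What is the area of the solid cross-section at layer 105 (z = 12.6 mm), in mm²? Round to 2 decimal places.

259.80 mm²

At z = 12.6 mm: the r=10 cylinder contributes a regular 16-gon of circumradius 10 (area = (16/2)·10.000²·sin(360°/16) = 306.15 mm²); the cube at (-3.5, 4.5) is present — its section is the full 9.5×17.5 rectangle (area 166.25 mm²); the cylinder at (-3, 12) is not intersected at this z (z outside [-1, 8]); Subtracting the remaining from the first: starting from the r=10 cylinder (306.15 mm²), the 9.5×17.5 cube at (-3.5, 4.5) partially overlaps it — only the 46.34 mm² overlap (of its 166.25 mm²) is removed, clipping the outline — area = 259.80 mm²; (whole slice rotated 45° about Z — lengths, areas and connectivity unchanged). Overall, the cross-section is a single solid region. Net area = 259.80 mm².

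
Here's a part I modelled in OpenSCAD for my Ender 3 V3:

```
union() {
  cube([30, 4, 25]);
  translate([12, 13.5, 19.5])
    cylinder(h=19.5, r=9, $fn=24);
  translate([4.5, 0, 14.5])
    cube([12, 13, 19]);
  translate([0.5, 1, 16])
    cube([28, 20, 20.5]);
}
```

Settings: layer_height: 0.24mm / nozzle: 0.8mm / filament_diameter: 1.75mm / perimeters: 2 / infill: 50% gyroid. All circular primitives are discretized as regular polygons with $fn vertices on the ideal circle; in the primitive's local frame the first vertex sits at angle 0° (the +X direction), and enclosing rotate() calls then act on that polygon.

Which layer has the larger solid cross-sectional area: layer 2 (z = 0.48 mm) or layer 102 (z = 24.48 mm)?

Layer 2 (z = 0.48): the cube is present — its section is the full 30×4 rectangle (area 120.00 mm²); the cylinder at (12, 13.5) is not intersected at this z (z outside [19.5, 39]); the cube at (4.5, 0) does not reach this height (z outside [14.5, 33.5]); the cube at (0.5, 1) does not reach this height (z outside [16, 36.5]); Merging all regions: only the 30×4 cube is present, so the union is just that shape — area = 120.00 mm². So its area = 120.00 mm². Layer 102 (z = 24.48): the 30×4 cube contributes its full rectangle (area 120.00 mm²); the r=9 cylinder at (12, 13.5) gives a regular 24-gon of circumradius 9 (constant along its height) (area = (24/2)·9.000²·sin(360°/24) = 251.57 mm²); the cube at (4.5, 0) (footprint 12×13) is included at this height (area 156.00 mm²); the cube at (0.5, 1) is present — its section is the full 28×20 rectangle (area 560.00 mm²); Taking the union: the regions partially overlap — summed areas 1087.57 mm² minus the doubly-counted overlap 481.96 mm² gives 605.62 mm² — area = 605.62 mm². So its area = 605.62 mm². Layer 102 is larger (605.62 vs 120.00 mm²).

layer 102 (z = 24.48 mm)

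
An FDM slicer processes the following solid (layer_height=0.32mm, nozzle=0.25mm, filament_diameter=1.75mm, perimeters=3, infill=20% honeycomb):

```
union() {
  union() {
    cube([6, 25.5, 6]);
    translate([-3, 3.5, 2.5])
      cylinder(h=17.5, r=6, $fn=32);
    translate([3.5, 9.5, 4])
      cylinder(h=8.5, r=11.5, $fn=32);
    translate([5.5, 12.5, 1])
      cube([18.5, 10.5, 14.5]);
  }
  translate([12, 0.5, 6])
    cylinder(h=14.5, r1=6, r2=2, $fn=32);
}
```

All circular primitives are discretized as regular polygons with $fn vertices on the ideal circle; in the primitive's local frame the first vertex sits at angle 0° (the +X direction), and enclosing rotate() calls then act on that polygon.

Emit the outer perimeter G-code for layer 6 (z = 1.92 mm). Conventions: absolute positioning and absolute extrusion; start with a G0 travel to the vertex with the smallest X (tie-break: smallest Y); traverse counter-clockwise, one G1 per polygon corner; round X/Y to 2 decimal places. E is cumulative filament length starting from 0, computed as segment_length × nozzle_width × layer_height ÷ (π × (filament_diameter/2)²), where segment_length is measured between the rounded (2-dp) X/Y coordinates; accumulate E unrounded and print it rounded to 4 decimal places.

At z = 1.92 mm: the cube is present — its section is the full 6×25.5 rectangle; the cylinder at (-3, 3.5) is not intersected at this z (z outside [2.5, 20]); the cylinder at (3.5, 9.5) does not reach this height (z outside [4, 12.5]); the cube at (5.5, 12.5) is present — its section is the full 18.5×10.5 rectangle; Merging all regions: the regions partially overlap (shared area 5.25 mm²), so overlapping operands fuse into one piece — 1 connected region; the cone at (12, 0.5) does not reach this height (z outside [6, 20.5]); Taking the union: only the result so far is present, so the union is just that shape — 1 connected region. The outline is a single polygon with 8 vertices. Extrusion per mm of travel: 0.25 × 0.32 / (π × 0.875²) = 0.033260. Accumulating E over each segment gives final E = 3.2928.

G0 X0.00 Y0.00 Z1.92
G1 X6.00 Y0.00 E0.1996
G1 X6.00 Y12.50 E0.6153
G1 X24.00 Y12.50 E1.2140
G1 X24.00 Y23.00 E1.5632
G1 X6.00 Y23.00 E2.1619
G1 X6.00 Y25.50 E2.2451
G1 X0.00 Y25.50 E2.4446
G1 X0.00 Y0.00 E3.2928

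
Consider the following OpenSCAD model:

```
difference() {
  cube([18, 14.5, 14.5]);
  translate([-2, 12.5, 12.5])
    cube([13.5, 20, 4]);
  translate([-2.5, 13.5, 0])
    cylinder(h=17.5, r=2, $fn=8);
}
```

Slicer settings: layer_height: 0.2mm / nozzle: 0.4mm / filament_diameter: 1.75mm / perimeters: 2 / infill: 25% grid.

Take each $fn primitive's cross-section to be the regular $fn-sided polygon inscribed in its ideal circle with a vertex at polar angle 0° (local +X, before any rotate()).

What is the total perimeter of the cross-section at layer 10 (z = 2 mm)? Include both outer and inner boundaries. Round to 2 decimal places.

65.00 mm

At z = 2 mm: the 18×14.5 cube contributes its full rectangle (perimeter 65.00 mm); the cube at (-2, 12.5) is absent (z outside [12.5, 16.5]); the r=2 cylinder at (-2.5, 13.5) contributes a regular 8-gon of circumradius 2 (perimeter = 2·8·2.000·sin(180°/8) = 12.25 mm); After the difference (first − rest): starting from the 18×14.5 cube, the r=2 cylinder at (-2.5, 13.5) misses the remaining region (no effect) — boundary = 65.00 mm. Overall, the cross-section is a single solid region. Total boundary length (outer) = 65.00 mm.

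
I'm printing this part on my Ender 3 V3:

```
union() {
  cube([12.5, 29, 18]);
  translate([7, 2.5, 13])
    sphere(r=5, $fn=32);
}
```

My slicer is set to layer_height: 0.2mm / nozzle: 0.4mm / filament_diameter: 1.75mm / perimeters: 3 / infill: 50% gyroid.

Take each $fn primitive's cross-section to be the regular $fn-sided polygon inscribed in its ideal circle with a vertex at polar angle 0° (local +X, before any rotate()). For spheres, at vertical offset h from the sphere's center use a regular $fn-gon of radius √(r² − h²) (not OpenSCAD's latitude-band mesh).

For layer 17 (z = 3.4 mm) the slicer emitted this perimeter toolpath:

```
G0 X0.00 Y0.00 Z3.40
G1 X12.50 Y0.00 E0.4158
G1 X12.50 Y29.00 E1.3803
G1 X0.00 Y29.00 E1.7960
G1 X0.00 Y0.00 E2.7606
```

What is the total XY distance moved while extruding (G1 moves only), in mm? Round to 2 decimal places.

Sum the Euclidean lengths of each G1 segment: total = 83.00 mm.

83.00 mm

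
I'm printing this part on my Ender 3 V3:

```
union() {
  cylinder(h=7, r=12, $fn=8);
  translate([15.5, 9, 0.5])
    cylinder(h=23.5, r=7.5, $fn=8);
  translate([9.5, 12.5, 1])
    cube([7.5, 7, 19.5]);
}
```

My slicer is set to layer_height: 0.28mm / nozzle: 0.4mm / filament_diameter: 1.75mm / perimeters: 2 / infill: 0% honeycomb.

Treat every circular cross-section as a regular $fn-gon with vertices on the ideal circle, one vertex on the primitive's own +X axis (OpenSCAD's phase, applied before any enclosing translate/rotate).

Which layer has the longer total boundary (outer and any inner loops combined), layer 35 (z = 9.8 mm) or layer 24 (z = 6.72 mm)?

Layer 35 (z = 9.8): the cylinder is absent (z outside [0, 7]); the r=7.5 cylinder at (15.5, 9) gives a regular 8-gon of circumradius 7.5 (constant along its height) (perimeter = 2·8·7.500·sin(180°/8) = 45.92 mm); the 7.5×7 cube at (9.5, 12.5) contributes its full rectangle (perimeter 29.00 mm); Taking the union: the regions partially overlap (shared area 21.59 mm²), so the edge portions inside another operand are dropped and the merged outline is re-measured after clipping — boundary = 54.74 mm. So its perimeter = 54.74 mm. Layer 24 (z = 6.72): the r=12 cylinder contributes a regular 8-gon of circumradius 12 (perimeter = 2·8·12.000·sin(180°/8) = 73.48 mm); the cylinder at (15.5, 9): section is a regular 8-gon, circumradius r=7.5 (perimeter = 2·8·7.500·sin(180°/8) = 45.92 mm); the 7.5×7 cube at (9.5, 12.5) contributes its full rectangle (perimeter 29.00 mm); Taking the union: the regions partially overlap (shared area 22.93 mm²), so the edge portions inside another operand are dropped and the merged outline is re-measured after clipping — boundary = 116.84 mm. So its perimeter = 116.84 mm. Layer 24 is larger (116.84 vs 54.74 mm).

layer 24 (z = 6.72 mm)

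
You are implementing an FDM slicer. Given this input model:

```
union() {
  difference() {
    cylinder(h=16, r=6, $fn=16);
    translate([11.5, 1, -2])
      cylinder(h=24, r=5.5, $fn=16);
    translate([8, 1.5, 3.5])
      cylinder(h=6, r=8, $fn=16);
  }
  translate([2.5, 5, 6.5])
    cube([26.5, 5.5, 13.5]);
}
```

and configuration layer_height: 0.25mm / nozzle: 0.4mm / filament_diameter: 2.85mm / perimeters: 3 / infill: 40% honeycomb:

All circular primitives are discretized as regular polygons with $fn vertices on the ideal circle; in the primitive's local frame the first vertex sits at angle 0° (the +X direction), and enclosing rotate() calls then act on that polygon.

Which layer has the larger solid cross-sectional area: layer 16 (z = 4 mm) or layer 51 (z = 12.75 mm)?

layer 51 (z = 12.75 mm)

Layer 16 (z = 4): the r=6 cylinder contributes a regular 16-gon of circumradius 6 (area = (16/2)·6.000²·sin(360°/16) = 110.21 mm²); the cylinder at (11.5, 1): section is a regular 16-gon, circumradius r=5.5 (area = (16/2)·5.500²·sin(360°/16) = 92.61 mm²); the r=8 cylinder at (8, 1.5) gives a regular 16-gon of circumradius 8 (constant along its height) (area = (16/2)·8.000²·sin(360°/16) = 195.93 mm²); Subtracting the remaining from the first: starting from the r=6 cylinder (110.21 mm²), the r=5.5 cylinder at (11.5, 1) misses the remaining region (no effect); the r=8 cylinder at (8, 1.5) partially overlaps it — only the 43.60 mm² overlap (of its 195.93 mm²) is removed, clipping the outline — area = 66.61 mm²; the cube at (2.5, 5) is not intersected at this z (z outside [6.5, 20]); Merging all regions: only that combined region is present, so the union is just that shape — area = 66.61 mm². So its area = 66.61 mm². Layer 51 (z = 12.75): the r=6 cylinder gives a regular 16-gon of circumradius 6 (constant along its height) (area = (16/2)·6.000²·sin(360°/16) = 110.21 mm²); the r=5.5 cylinder at (11.5, 1) gives a regular 16-gon of circumradius 5.5 (constant along its height) (area = (16/2)·5.500²·sin(360°/16) = 92.61 mm²); the cylinder at (8, 1.5) does not reach this height (z outside [3.5, 9.5]); Subtracting the remaining from the first: starting from the r=6 cylinder (110.21 mm²), the r=5.5 cylinder at (11.5, 1) misses the remaining region (no effect) — area = 110.21 mm²; the cube at (2.5, 5) (footprint 26.5×5.5) is included at this height (area 145.75 mm²); Merging all regions: the regions partially overlap — summed areas 255.96 mm² minus the doubly-counted overlap 0.12 mm² gives 255.84 mm² — area = 255.84 mm². So its area = 255.84 mm². Layer 51 is larger (255.84 vs 66.61 mm²).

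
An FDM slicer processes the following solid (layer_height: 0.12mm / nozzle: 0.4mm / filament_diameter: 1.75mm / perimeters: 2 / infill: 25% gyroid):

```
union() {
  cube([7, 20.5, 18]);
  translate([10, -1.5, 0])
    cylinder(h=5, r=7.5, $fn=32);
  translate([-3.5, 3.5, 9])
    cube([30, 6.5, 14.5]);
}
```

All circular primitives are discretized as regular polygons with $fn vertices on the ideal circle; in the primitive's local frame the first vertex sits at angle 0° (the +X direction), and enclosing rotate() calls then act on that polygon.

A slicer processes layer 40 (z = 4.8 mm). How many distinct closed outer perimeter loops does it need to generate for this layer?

At z = 4.8 mm: the cube is present — its section is the full 7×20.5 rectangle; the cylinder at (10, -1.5): section is a regular 32-gon, circumradius r=7.5; the cube at (-3.5, 3.5) is absent (z outside [9, 23.5]); Merging all regions: the regions partially overlap (shared area 15.44 mm²), so overlapping operands fuse into one piece — 1 connected region. The result has 1 disconnected region.

1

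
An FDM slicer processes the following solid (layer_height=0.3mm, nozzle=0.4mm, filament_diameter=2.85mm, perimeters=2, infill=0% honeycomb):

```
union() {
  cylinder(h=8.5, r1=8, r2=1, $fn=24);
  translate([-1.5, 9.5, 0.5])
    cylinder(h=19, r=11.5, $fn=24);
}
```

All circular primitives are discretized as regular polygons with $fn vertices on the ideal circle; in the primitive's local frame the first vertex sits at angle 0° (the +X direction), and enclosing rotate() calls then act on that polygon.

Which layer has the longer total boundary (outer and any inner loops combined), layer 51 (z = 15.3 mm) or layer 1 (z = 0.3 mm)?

layer 51 (z = 15.3 mm)

Layer 51 (z = 15.3): the cone is absent (z outside [0, 8.5]); the r=11.5 cylinder at (-1.5, 9.5) gives a regular 24-gon of circumradius 11.5 (constant along its height) (perimeter = 2·24·11.500·sin(180°/24) = 72.05 mm); Combining (union): only the r=11.5 cylinder at (-1.5, 9.5) is present, so the union is just that shape — boundary = 72.05 mm. So its perimeter = 72.05 mm. Layer 1 (z = 0.3): the cone contributes a regular 24-gon of circumradius 7.753 (interpolated between r1=8 and r2=1 at t=0.035) (perimeter = 2·24·7.753·sin(180°/24) = 48.57 mm); the cylinder at (-1.5, 9.5) is not intersected at this z (z outside [0.5, 19.5]); Merging all regions: only the cone is present, so the union is just that shape — boundary = 48.57 mm. So its perimeter = 48.57 mm. Layer 51 is larger (72.05 vs 48.57 mm).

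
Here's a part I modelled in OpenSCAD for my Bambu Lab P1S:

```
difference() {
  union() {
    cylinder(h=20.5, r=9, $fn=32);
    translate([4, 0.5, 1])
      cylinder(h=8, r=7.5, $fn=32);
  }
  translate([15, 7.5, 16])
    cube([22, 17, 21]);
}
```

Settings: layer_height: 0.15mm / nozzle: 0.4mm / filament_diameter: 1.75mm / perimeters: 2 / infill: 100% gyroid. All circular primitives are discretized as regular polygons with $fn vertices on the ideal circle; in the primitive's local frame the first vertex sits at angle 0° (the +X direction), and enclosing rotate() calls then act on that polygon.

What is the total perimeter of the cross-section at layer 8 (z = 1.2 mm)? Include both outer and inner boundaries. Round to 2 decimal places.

60.46 mm

At z = 1.2 mm: the r=9 cylinder contributes a regular 32-gon of circumradius 9 (perimeter = 2·32·9.000·sin(180°/32) = 56.46 mm); the cylinder at (4, 0.5): section is a regular 32-gon, circumradius r=7.5 (perimeter = 2·32·7.500·sin(180°/32) = 47.05 mm); Taking the union: the regions partially overlap (shared area 143.84 mm²), so the edge portions inside another operand are dropped and the merged outline is re-measured after clipping — boundary = 60.46 mm; the cube at (15, 7.5) is not intersected at this z (z outside [16, 37]); Subtracting the remaining from the first: none of the subtracted shapes is present at this height, so that combined region is unchanged — boundary = 60.46 mm. Overall, the cross-section is a single solid region. Total boundary length (outer) = 60.46 mm.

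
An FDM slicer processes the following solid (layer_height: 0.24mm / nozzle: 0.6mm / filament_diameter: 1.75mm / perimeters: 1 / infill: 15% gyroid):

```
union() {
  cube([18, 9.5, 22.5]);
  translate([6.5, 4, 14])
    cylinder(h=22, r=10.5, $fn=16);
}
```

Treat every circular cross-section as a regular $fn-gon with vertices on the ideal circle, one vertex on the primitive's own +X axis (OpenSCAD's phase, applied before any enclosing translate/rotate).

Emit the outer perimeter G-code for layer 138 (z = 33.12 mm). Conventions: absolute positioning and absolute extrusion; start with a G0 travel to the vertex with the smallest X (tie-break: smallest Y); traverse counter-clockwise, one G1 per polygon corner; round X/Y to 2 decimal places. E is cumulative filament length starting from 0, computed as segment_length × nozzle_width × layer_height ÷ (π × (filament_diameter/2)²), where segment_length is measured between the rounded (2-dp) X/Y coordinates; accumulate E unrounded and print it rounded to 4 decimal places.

At z = 33.12 mm: the cube does not reach this height (z outside [0, 22.5]); the r=10.5 cylinder at (6.5, 4) gives a regular 16-gon of circumradius 10.5 (constant along its height); Merging all regions: only the r=10.5 cylinder at (6.5, 4) is present, so the union is just that shape — 1 connected region. The outline is a single polygon with 16 vertices. Extrusion per mm of travel: 0.6 × 0.24 / (π × 0.875²) = 0.059868. Accumulating E over each segment gives final E = 3.9238.

G0 X-4.00 Y4.00 Z33.12
G1 X-3.20 Y-0.02 E0.2454
G1 X-0.92 Y-3.42 E0.4905
G1 X2.48 Y-5.70 E0.7356
G1 X6.50 Y-6.50 E0.9809
G1 X10.52 Y-5.70 E1.2263
G1 X13.92 Y-3.42 E1.4714
G1 X16.20 Y-0.02 E1.7165
G1 X17.00 Y4.00 E1.9619
G1 X16.20 Y8.02 E2.2073
G1 X13.92 Y11.42 E2.4524
G1 X10.52 Y13.70 E2.6974
G1 X6.50 Y14.50 E2.9428
G1 X2.48 Y13.70 E3.1882
G1 X-0.92 Y11.42 E3.4333
G1 X-3.20 Y8.02 E3.6784
G1 X-4.00 Y4.00 E3.9238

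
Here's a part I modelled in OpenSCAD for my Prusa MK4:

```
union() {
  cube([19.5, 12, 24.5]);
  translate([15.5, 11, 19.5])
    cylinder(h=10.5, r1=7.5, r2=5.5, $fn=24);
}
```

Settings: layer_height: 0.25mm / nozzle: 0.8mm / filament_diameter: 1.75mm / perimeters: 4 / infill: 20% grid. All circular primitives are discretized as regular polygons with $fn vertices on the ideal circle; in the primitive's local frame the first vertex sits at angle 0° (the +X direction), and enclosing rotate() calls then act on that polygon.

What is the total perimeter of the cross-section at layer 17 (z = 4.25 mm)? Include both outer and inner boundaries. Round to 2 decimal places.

At z = 4.25 mm: the cube is present — its section is the full 19.5×12 rectangle (perimeter 63.00 mm); the cone at (15.5, 11) is not intersected at this z (z outside [19.5, 30]); Taking the union: only the 19.5×12 cube is present, so the union is just that shape — boundary = 63.00 mm. Overall, the cross-section is a single solid region. Total boundary length (outer) = 63.00 mm.

63.00 mm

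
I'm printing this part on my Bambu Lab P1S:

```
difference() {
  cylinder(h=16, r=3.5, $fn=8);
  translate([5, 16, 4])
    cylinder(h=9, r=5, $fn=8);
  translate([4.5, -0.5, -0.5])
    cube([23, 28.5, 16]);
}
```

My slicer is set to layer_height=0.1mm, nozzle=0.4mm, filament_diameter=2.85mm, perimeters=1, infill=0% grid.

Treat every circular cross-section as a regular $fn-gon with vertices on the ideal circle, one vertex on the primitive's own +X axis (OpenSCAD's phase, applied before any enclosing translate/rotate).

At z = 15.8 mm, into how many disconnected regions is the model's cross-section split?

At z = 15.8 mm: the cylinder: section is a regular 8-gon, circumradius r=3.5; the cylinder at (5, 16) is not intersected at this z (z outside [4, 13]); the cube at (4.5, -0.5) does not reach this height (z outside [-0.5, 15.5]); Subtracting the remaining from the first: none of the subtracted shapes is present at this height, so the r=3.5 cylinder is unchanged — 1 connected region. The result has 1 disconnected region.

1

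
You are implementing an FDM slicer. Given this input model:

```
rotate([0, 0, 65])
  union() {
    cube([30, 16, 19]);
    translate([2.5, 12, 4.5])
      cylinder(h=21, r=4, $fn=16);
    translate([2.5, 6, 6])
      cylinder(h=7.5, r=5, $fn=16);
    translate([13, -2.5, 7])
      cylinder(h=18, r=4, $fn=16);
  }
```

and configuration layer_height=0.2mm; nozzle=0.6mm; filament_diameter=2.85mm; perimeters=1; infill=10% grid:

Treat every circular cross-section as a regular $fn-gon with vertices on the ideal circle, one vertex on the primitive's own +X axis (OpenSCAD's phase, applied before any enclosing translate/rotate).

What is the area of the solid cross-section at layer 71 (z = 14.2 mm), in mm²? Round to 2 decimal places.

528.98 mm²

At z = 14.2 mm: the cube is present — its section is the full 30×16 rectangle (area 480.00 mm²); the r=4 cylinder at (2.5, 12) gives a regular 16-gon of circumradius 4 (constant along its height) (area = (16/2)·4.000²·sin(360°/16) = 48.98 mm²); the cylinder at (2.5, 6) is absent (z outside [6, 13.5]); the cylinder at (13, -2.5): section is a regular 16-gon, circumradius r=4 (area = (16/2)·4.000²·sin(360°/16) = 48.98 mm²); Combining (union): the regions partially overlap — summed areas 577.97 mm² minus the doubly-counted overlap 48.98 mm² gives 528.98 mm² — area = 528.98 mm²; (whole slice rotated 65° about Z — lengths, areas and connectivity unchanged). Overall, the cross-section is a single solid region. Net area = 528.98 mm².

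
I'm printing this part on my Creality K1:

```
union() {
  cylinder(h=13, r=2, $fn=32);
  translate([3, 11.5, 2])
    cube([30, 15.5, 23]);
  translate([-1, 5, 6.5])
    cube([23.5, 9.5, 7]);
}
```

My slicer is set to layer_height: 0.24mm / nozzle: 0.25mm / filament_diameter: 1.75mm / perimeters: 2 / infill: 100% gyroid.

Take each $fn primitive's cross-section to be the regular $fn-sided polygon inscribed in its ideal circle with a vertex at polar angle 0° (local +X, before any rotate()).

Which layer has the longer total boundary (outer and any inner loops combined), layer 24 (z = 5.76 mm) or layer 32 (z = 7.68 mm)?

Layer 24 (z = 5.76): the r=2 cylinder gives a regular 32-gon of circumradius 2 (constant along its height) (perimeter = 2·32·2.000·sin(180°/32) = 12.55 mm); the 30×15.5 cube at (3, 11.5) contributes its full rectangle (perimeter 91.00 mm); the cube at (-1, 5) does not reach this height (z outside [6.5, 13.5]); Taking the union: the 2 present regions are separate (no shared area or edge), so areas and boundary lengths simply add and each stays a separate island — boundary = 103.55 mm. So its perimeter = 103.55 mm. Layer 32 (z = 7.68): the cylinder: section is a regular 32-gon, circumradius r=2 (perimeter = 2·32·2.000·sin(180°/32) = 12.55 mm); the cube at (3, 11.5) (footprint 30×15.5) is included at this height (perimeter 91.00 mm); the cube at (-1, 5) (footprint 23.5×9.5) is included at this height (perimeter 66.00 mm); Combining (union): the regions partially overlap (shared area 58.50 mm²), so the edge portions inside another operand are dropped and the merged outline is re-measured after clipping — boundary = 124.55 mm. So its perimeter = 124.55 mm. Layer 32 is larger (124.55 vs 103.55 mm).

layer 32 (z = 7.68 mm)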